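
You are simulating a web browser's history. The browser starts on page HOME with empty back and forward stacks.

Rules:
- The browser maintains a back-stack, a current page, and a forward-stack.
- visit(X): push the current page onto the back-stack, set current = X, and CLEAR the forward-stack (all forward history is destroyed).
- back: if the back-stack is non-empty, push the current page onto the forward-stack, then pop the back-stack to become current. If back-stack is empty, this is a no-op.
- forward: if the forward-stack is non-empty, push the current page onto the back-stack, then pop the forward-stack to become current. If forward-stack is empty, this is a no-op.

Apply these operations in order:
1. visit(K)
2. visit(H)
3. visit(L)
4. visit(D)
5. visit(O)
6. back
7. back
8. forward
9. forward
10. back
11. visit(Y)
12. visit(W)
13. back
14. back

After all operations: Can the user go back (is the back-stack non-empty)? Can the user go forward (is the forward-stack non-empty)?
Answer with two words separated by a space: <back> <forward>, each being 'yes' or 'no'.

After 1 (visit(K)): cur=K back=1 fwd=0
After 2 (visit(H)): cur=H back=2 fwd=0
After 3 (visit(L)): cur=L back=3 fwd=0
After 4 (visit(D)): cur=D back=4 fwd=0
After 5 (visit(O)): cur=O back=5 fwd=0
After 6 (back): cur=D back=4 fwd=1
After 7 (back): cur=L back=3 fwd=2
After 8 (forward): cur=D back=4 fwd=1
After 9 (forward): cur=O back=5 fwd=0
After 10 (back): cur=D back=4 fwd=1
After 11 (visit(Y)): cur=Y back=5 fwd=0
After 12 (visit(W)): cur=W back=6 fwd=0
After 13 (back): cur=Y back=5 fwd=1
After 14 (back): cur=D back=4 fwd=2

Answer: yes yes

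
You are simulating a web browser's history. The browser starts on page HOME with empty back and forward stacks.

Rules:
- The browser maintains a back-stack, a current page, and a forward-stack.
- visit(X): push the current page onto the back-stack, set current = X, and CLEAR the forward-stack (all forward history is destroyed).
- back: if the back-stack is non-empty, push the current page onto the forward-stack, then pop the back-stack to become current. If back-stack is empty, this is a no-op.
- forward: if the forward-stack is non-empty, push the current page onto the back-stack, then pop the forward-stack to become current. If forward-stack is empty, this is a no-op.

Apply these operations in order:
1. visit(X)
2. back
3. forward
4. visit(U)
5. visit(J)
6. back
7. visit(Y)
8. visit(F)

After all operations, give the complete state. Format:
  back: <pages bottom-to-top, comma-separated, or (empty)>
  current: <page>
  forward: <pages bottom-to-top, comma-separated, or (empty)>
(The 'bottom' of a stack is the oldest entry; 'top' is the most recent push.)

Answer: back: HOME,X,U,Y
current: F
forward: (empty)

Derivation:
After 1 (visit(X)): cur=X back=1 fwd=0
After 2 (back): cur=HOME back=0 fwd=1
After 3 (forward): cur=X back=1 fwd=0
After 4 (visit(U)): cur=U back=2 fwd=0
After 5 (visit(J)): cur=J back=3 fwd=0
After 6 (back): cur=U back=2 fwd=1
After 7 (visit(Y)): cur=Y back=3 fwd=0
After 8 (visit(F)): cur=F back=4 fwd=0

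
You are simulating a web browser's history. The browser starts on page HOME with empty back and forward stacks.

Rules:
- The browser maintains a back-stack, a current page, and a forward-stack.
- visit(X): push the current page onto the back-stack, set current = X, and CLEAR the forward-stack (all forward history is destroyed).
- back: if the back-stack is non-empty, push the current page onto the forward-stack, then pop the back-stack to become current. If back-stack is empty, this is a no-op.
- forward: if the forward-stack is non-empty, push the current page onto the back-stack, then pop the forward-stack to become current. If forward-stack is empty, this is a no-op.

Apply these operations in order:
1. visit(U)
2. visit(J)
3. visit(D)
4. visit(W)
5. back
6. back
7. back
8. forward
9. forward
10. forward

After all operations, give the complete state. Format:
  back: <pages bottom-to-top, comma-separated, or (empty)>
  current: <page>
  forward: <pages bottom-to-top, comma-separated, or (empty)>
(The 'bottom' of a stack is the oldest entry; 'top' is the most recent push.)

Answer: back: HOME,U,J,D
current: W
forward: (empty)

Derivation:
After 1 (visit(U)): cur=U back=1 fwd=0
After 2 (visit(J)): cur=J back=2 fwd=0
After 3 (visit(D)): cur=D back=3 fwd=0
After 4 (visit(W)): cur=W back=4 fwd=0
After 5 (back): cur=D back=3 fwd=1
After 6 (back): cur=J back=2 fwd=2
After 7 (back): cur=U back=1 fwd=3
After 8 (forward): cur=J back=2 fwd=2
After 9 (forward): cur=D back=3 fwd=1
After 10 (forward): cur=W back=4 fwd=0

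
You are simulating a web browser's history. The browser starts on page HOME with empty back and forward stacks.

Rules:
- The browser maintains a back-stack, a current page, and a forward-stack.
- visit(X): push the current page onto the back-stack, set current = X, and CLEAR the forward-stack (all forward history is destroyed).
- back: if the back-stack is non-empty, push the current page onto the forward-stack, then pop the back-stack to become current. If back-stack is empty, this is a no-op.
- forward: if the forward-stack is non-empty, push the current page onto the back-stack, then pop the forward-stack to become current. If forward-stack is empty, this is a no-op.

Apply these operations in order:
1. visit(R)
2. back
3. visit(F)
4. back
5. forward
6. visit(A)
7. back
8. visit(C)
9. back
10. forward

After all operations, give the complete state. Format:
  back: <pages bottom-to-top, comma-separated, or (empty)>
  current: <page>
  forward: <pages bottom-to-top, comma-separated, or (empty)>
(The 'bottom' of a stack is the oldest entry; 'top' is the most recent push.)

After 1 (visit(R)): cur=R back=1 fwd=0
After 2 (back): cur=HOME back=0 fwd=1
After 3 (visit(F)): cur=F back=1 fwd=0
After 4 (back): cur=HOME back=0 fwd=1
After 5 (forward): cur=F back=1 fwd=0
After 6 (visit(A)): cur=A back=2 fwd=0
After 7 (back): cur=F back=1 fwd=1
After 8 (visit(C)): cur=C back=2 fwd=0
After 9 (back): cur=F back=1 fwd=1
After 10 (forward): cur=C back=2 fwd=0

Answer: back: HOME,F
current: C
forward: (empty)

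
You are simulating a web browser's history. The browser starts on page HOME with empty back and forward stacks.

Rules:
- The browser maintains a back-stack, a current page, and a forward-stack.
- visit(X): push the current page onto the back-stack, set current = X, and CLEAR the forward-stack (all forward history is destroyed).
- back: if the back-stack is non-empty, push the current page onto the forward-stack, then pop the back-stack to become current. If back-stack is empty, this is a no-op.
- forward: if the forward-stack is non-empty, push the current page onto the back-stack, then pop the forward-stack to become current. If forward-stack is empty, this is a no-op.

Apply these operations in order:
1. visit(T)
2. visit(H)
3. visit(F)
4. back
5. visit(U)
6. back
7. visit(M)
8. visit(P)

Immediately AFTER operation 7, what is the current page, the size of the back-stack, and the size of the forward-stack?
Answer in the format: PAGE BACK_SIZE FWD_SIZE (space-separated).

After 1 (visit(T)): cur=T back=1 fwd=0
After 2 (visit(H)): cur=H back=2 fwd=0
After 3 (visit(F)): cur=F back=3 fwd=0
After 4 (back): cur=H back=2 fwd=1
After 5 (visit(U)): cur=U back=3 fwd=0
After 6 (back): cur=H back=2 fwd=1
After 7 (visit(M)): cur=M back=3 fwd=0

M 3 0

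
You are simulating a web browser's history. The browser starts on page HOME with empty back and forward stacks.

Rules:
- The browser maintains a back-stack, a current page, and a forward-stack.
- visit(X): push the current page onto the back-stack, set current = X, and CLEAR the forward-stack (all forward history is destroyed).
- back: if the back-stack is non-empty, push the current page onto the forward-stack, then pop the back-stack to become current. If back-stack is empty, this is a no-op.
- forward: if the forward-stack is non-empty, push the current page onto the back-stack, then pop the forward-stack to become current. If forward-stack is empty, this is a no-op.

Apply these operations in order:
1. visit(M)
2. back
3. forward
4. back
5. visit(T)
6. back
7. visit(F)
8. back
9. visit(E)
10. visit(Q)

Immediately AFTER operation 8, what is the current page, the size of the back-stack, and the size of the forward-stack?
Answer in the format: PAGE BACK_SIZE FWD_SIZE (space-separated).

After 1 (visit(M)): cur=M back=1 fwd=0
After 2 (back): cur=HOME back=0 fwd=1
After 3 (forward): cur=M back=1 fwd=0
After 4 (back): cur=HOME back=0 fwd=1
After 5 (visit(T)): cur=T back=1 fwd=0
After 6 (back): cur=HOME back=0 fwd=1
After 7 (visit(F)): cur=F back=1 fwd=0
After 8 (back): cur=HOME back=0 fwd=1

HOME 0 1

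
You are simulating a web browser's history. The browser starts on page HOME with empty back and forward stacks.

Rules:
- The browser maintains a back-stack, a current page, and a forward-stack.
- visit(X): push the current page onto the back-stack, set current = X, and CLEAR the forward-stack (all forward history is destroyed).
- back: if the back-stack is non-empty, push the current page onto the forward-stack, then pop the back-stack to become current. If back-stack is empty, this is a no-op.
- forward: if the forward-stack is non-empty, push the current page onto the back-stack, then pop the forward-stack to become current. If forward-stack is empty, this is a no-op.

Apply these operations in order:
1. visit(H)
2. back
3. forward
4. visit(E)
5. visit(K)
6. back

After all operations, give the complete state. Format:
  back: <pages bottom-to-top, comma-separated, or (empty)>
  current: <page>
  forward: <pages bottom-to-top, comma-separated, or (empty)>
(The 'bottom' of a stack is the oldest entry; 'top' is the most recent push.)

After 1 (visit(H)): cur=H back=1 fwd=0
After 2 (back): cur=HOME back=0 fwd=1
After 3 (forward): cur=H back=1 fwd=0
After 4 (visit(E)): cur=E back=2 fwd=0
After 5 (visit(K)): cur=K back=3 fwd=0
After 6 (back): cur=E back=2 fwd=1

Answer: back: HOME,H
current: E
forward: K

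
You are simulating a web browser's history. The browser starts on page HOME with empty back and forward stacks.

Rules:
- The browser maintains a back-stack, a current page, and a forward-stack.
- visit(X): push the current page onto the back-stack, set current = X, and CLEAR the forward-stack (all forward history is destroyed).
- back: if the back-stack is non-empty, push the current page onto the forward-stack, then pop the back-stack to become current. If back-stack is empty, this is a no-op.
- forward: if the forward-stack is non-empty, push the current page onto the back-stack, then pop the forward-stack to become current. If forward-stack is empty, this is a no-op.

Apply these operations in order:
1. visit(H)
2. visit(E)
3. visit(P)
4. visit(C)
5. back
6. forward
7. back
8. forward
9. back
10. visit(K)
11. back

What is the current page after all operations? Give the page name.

After 1 (visit(H)): cur=H back=1 fwd=0
After 2 (visit(E)): cur=E back=2 fwd=0
After 3 (visit(P)): cur=P back=3 fwd=0
After 4 (visit(C)): cur=C back=4 fwd=0
After 5 (back): cur=P back=3 fwd=1
After 6 (forward): cur=C back=4 fwd=0
After 7 (back): cur=P back=3 fwd=1
After 8 (forward): cur=C back=4 fwd=0
After 9 (back): cur=P back=3 fwd=1
After 10 (visit(K)): cur=K back=4 fwd=0
After 11 (back): cur=P back=3 fwd=1

Answer: P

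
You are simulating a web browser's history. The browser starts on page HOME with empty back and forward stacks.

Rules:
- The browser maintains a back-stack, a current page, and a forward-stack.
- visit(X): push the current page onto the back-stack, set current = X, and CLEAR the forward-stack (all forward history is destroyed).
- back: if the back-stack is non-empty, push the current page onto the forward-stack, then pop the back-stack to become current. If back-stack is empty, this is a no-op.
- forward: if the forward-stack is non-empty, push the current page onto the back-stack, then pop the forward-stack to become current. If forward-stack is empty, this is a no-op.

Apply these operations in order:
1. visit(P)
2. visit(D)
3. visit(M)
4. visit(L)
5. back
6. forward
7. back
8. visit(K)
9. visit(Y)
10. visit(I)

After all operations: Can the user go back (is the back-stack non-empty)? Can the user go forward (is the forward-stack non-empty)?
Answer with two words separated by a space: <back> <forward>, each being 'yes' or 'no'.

Answer: yes no

Derivation:
After 1 (visit(P)): cur=P back=1 fwd=0
After 2 (visit(D)): cur=D back=2 fwd=0
After 3 (visit(M)): cur=M back=3 fwd=0
After 4 (visit(L)): cur=L back=4 fwd=0
After 5 (back): cur=M back=3 fwd=1
After 6 (forward): cur=L back=4 fwd=0
After 7 (back): cur=M back=3 fwd=1
After 8 (visit(K)): cur=K back=4 fwd=0
After 9 (visit(Y)): cur=Y back=5 fwd=0
After 10 (visit(I)): cur=I back=6 fwd=0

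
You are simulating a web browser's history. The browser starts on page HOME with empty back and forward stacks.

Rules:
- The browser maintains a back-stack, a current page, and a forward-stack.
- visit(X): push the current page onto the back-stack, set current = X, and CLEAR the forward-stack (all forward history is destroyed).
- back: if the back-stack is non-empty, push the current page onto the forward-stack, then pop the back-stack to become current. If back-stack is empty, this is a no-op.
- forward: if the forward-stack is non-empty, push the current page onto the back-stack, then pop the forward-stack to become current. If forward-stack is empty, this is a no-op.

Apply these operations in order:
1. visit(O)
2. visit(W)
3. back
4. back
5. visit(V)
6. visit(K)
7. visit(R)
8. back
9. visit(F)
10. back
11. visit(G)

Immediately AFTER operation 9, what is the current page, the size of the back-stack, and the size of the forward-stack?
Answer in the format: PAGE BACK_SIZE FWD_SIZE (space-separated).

After 1 (visit(O)): cur=O back=1 fwd=0
After 2 (visit(W)): cur=W back=2 fwd=0
After 3 (back): cur=O back=1 fwd=1
After 4 (back): cur=HOME back=0 fwd=2
After 5 (visit(V)): cur=V back=1 fwd=0
After 6 (visit(K)): cur=K back=2 fwd=0
After 7 (visit(R)): cur=R back=3 fwd=0
After 8 (back): cur=K back=2 fwd=1
After 9 (visit(F)): cur=F back=3 fwd=0

F 3 0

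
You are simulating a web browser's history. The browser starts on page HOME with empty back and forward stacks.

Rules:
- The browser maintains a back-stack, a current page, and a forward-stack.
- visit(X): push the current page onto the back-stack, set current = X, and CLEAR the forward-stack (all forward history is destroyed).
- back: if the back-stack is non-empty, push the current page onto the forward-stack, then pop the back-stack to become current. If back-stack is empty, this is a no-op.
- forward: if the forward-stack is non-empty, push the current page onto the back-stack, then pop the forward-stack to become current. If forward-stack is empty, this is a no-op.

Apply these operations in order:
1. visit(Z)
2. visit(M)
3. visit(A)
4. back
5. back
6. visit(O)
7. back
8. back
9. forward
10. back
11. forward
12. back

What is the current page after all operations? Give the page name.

After 1 (visit(Z)): cur=Z back=1 fwd=0
After 2 (visit(M)): cur=M back=2 fwd=0
After 3 (visit(A)): cur=A back=3 fwd=0
After 4 (back): cur=M back=2 fwd=1
After 5 (back): cur=Z back=1 fwd=2
After 6 (visit(O)): cur=O back=2 fwd=0
After 7 (back): cur=Z back=1 fwd=1
After 8 (back): cur=HOME back=0 fwd=2
After 9 (forward): cur=Z back=1 fwd=1
After 10 (back): cur=HOME back=0 fwd=2
After 11 (forward): cur=Z back=1 fwd=1
After 12 (back): cur=HOME back=0 fwd=2

Answer: HOME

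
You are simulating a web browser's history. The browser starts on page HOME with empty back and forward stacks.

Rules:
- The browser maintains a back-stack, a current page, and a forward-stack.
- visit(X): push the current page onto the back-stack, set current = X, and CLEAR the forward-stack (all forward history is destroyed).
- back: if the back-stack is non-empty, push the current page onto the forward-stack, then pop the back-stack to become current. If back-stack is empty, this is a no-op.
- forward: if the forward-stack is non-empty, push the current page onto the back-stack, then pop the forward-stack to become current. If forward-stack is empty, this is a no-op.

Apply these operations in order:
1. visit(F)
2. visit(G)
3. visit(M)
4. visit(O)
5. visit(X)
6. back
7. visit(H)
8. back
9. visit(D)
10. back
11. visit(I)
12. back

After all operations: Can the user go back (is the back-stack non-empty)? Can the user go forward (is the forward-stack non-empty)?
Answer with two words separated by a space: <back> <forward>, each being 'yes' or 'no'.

Answer: yes yes

Derivation:
After 1 (visit(F)): cur=F back=1 fwd=0
After 2 (visit(G)): cur=G back=2 fwd=0
After 3 (visit(M)): cur=M back=3 fwd=0
After 4 (visit(O)): cur=O back=4 fwd=0
After 5 (visit(X)): cur=X back=5 fwd=0
After 6 (back): cur=O back=4 fwd=1
After 7 (visit(H)): cur=H back=5 fwd=0
After 8 (back): cur=O back=4 fwd=1
After 9 (visit(D)): cur=D back=5 fwd=0
After 10 (back): cur=O back=4 fwd=1
After 11 (visit(I)): cur=I back=5 fwd=0
After 12 (back): cur=O back=4 fwd=1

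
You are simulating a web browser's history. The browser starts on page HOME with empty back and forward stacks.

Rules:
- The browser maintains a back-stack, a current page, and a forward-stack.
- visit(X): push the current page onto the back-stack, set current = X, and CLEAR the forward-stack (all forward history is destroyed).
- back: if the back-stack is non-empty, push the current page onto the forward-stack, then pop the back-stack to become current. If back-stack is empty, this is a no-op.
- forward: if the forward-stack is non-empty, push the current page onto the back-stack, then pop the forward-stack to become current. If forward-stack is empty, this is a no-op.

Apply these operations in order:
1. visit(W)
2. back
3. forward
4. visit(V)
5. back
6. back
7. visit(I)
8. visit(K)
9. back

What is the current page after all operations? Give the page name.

After 1 (visit(W)): cur=W back=1 fwd=0
After 2 (back): cur=HOME back=0 fwd=1
After 3 (forward): cur=W back=1 fwd=0
After 4 (visit(V)): cur=V back=2 fwd=0
After 5 (back): cur=W back=1 fwd=1
After 6 (back): cur=HOME back=0 fwd=2
After 7 (visit(I)): cur=I back=1 fwd=0
After 8 (visit(K)): cur=K back=2 fwd=0
After 9 (back): cur=I back=1 fwd=1

Answer: I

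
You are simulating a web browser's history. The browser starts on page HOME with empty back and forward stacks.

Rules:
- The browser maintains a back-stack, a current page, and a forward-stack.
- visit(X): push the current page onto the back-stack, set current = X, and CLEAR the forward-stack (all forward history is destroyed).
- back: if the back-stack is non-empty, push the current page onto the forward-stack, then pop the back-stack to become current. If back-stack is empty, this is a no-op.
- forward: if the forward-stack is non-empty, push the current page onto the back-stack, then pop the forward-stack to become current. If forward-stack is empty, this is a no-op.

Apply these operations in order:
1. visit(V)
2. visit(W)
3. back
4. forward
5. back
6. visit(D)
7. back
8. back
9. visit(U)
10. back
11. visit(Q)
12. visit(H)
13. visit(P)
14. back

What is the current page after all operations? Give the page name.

Answer: H

Derivation:
After 1 (visit(V)): cur=V back=1 fwd=0
After 2 (visit(W)): cur=W back=2 fwd=0
After 3 (back): cur=V back=1 fwd=1
After 4 (forward): cur=W back=2 fwd=0
After 5 (back): cur=V back=1 fwd=1
After 6 (visit(D)): cur=D back=2 fwd=0
After 7 (back): cur=V back=1 fwd=1
After 8 (back): cur=HOME back=0 fwd=2
After 9 (visit(U)): cur=U back=1 fwd=0
After 10 (back): cur=HOME back=0 fwd=1
After 11 (visit(Q)): cur=Q back=1 fwd=0
After 12 (visit(H)): cur=H back=2 fwd=0
After 13 (visit(P)): cur=P back=3 fwd=0
After 14 (back): cur=H back=2 fwd=1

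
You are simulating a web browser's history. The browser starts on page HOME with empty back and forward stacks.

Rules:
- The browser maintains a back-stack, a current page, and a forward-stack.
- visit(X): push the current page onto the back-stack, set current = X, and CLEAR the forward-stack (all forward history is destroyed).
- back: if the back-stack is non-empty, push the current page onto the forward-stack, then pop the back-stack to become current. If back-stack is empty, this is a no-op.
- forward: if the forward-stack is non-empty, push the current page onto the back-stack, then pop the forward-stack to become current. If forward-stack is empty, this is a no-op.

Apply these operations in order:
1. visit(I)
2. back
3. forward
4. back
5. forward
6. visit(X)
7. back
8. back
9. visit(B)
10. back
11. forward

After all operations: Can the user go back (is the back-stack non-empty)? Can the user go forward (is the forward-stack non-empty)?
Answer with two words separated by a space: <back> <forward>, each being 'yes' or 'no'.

Answer: yes no

Derivation:
After 1 (visit(I)): cur=I back=1 fwd=0
After 2 (back): cur=HOME back=0 fwd=1
After 3 (forward): cur=I back=1 fwd=0
After 4 (back): cur=HOME back=0 fwd=1
After 5 (forward): cur=I back=1 fwd=0
After 6 (visit(X)): cur=X back=2 fwd=0
After 7 (back): cur=I back=1 fwd=1
After 8 (back): cur=HOME back=0 fwd=2
After 9 (visit(B)): cur=B back=1 fwd=0
After 10 (back): cur=HOME back=0 fwd=1
After 11 (forward): cur=B back=1 fwd=0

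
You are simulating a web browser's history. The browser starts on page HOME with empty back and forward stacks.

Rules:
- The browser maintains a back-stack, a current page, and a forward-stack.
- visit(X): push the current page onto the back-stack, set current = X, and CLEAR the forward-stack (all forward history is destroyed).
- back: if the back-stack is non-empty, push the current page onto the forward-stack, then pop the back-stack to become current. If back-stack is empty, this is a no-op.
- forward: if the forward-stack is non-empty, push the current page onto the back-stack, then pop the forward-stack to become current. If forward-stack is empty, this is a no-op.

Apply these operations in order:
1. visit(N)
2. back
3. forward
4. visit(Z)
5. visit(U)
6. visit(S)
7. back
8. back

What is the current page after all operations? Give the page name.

Answer: Z

Derivation:
After 1 (visit(N)): cur=N back=1 fwd=0
After 2 (back): cur=HOME back=0 fwd=1
After 3 (forward): cur=N back=1 fwd=0
After 4 (visit(Z)): cur=Z back=2 fwd=0
After 5 (visit(U)): cur=U back=3 fwd=0
After 6 (visit(S)): cur=S back=4 fwd=0
After 7 (back): cur=U back=3 fwd=1
After 8 (back): cur=Z back=2 fwd=2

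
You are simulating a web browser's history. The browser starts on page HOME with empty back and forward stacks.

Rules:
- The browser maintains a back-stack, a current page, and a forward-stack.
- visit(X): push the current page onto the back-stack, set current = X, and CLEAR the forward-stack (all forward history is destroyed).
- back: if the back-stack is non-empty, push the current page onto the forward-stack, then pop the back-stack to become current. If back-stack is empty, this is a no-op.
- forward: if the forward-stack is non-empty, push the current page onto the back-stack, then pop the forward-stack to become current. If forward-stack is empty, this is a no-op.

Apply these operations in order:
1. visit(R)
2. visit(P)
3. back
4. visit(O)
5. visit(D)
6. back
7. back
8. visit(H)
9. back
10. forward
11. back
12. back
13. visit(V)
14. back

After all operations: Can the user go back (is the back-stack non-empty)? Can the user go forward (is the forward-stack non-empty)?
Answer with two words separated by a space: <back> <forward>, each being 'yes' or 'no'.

Answer: no yes

Derivation:
After 1 (visit(R)): cur=R back=1 fwd=0
After 2 (visit(P)): cur=P back=2 fwd=0
After 3 (back): cur=R back=1 fwd=1
After 4 (visit(O)): cur=O back=2 fwd=0
After 5 (visit(D)): cur=D back=3 fwd=0
After 6 (back): cur=O back=2 fwd=1
After 7 (back): cur=R back=1 fwd=2
After 8 (visit(H)): cur=H back=2 fwd=0
After 9 (back): cur=R back=1 fwd=1
After 10 (forward): cur=H back=2 fwd=0
After 11 (back): cur=R back=1 fwd=1
After 12 (back): cur=HOME back=0 fwd=2
After 13 (visit(V)): cur=V back=1 fwd=0
After 14 (back): cur=HOME back=0 fwd=1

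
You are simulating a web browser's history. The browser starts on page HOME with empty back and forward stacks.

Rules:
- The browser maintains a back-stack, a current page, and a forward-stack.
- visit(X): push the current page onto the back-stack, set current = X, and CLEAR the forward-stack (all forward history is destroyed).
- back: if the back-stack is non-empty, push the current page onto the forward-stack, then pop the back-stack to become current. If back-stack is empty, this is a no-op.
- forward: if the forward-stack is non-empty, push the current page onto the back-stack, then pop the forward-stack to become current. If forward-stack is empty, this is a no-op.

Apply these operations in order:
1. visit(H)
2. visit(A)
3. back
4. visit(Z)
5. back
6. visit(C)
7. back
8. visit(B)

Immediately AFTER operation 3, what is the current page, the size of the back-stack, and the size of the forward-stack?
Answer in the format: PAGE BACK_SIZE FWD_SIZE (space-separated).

After 1 (visit(H)): cur=H back=1 fwd=0
After 2 (visit(A)): cur=A back=2 fwd=0
After 3 (back): cur=H back=1 fwd=1

H 1 1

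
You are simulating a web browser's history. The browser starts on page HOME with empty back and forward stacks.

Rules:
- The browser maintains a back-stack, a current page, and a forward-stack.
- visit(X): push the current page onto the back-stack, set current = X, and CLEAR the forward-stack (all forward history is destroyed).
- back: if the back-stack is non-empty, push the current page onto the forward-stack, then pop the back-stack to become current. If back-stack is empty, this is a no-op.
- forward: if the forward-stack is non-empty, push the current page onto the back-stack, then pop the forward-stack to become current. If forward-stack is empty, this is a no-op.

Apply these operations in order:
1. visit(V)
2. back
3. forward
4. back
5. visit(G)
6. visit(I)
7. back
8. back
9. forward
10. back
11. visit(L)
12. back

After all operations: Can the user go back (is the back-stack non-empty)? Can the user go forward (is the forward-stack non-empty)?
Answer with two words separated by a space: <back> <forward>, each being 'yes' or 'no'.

After 1 (visit(V)): cur=V back=1 fwd=0
After 2 (back): cur=HOME back=0 fwd=1
After 3 (forward): cur=V back=1 fwd=0
After 4 (back): cur=HOME back=0 fwd=1
After 5 (visit(G)): cur=G back=1 fwd=0
After 6 (visit(I)): cur=I back=2 fwd=0
After 7 (back): cur=G back=1 fwd=1
After 8 (back): cur=HOME back=0 fwd=2
After 9 (forward): cur=G back=1 fwd=1
After 10 (back): cur=HOME back=0 fwd=2
After 11 (visit(L)): cur=L back=1 fwd=0
After 12 (back): cur=HOME back=0 fwd=1

Answer: no yes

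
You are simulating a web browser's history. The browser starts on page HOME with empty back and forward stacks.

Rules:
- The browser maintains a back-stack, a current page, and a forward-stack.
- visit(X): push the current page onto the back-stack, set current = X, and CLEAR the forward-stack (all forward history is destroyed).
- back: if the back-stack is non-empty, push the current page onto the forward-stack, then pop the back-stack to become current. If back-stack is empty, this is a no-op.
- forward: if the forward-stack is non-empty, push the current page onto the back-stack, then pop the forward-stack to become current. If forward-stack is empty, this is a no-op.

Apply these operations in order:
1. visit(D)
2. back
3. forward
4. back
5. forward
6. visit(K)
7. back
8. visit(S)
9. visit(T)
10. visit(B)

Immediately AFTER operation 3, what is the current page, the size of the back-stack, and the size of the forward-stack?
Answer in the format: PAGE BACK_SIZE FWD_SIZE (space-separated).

After 1 (visit(D)): cur=D back=1 fwd=0
After 2 (back): cur=HOME back=0 fwd=1
After 3 (forward): cur=D back=1 fwd=0

D 1 0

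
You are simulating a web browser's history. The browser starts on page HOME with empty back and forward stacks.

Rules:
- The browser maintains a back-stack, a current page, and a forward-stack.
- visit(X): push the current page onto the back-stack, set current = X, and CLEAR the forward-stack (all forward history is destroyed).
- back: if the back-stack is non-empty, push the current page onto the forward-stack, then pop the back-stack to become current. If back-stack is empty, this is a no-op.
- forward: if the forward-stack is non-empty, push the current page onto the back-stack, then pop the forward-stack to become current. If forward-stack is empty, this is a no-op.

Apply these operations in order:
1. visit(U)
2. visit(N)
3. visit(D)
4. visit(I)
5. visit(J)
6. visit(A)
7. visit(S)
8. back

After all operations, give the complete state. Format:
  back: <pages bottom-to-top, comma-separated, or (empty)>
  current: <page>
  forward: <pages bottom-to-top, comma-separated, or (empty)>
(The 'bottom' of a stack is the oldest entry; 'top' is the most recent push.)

After 1 (visit(U)): cur=U back=1 fwd=0
After 2 (visit(N)): cur=N back=2 fwd=0
After 3 (visit(D)): cur=D back=3 fwd=0
After 4 (visit(I)): cur=I back=4 fwd=0
After 5 (visit(J)): cur=J back=5 fwd=0
After 6 (visit(A)): cur=A back=6 fwd=0
After 7 (visit(S)): cur=S back=7 fwd=0
After 8 (back): cur=A back=6 fwd=1

Answer: back: HOME,U,N,D,I,J
current: A
forward: S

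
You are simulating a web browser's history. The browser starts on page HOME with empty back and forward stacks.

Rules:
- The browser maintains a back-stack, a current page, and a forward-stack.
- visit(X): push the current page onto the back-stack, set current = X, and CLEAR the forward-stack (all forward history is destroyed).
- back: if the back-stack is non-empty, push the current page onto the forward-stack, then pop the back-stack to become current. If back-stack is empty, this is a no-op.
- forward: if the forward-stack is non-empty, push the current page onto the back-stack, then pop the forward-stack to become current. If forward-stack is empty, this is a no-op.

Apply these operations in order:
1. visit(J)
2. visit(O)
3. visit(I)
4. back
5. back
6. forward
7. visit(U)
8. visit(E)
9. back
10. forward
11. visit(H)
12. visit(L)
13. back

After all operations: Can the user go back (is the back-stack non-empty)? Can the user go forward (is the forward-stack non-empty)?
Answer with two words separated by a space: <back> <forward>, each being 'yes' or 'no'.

After 1 (visit(J)): cur=J back=1 fwd=0
After 2 (visit(O)): cur=O back=2 fwd=0
After 3 (visit(I)): cur=I back=3 fwd=0
After 4 (back): cur=O back=2 fwd=1
After 5 (back): cur=J back=1 fwd=2
After 6 (forward): cur=O back=2 fwd=1
After 7 (visit(U)): cur=U back=3 fwd=0
After 8 (visit(E)): cur=E back=4 fwd=0
After 9 (back): cur=U back=3 fwd=1
After 10 (forward): cur=E back=4 fwd=0
After 11 (visit(H)): cur=H back=5 fwd=0
After 12 (visit(L)): cur=L back=6 fwd=0
After 13 (back): cur=H back=5 fwd=1

Answer: yes yes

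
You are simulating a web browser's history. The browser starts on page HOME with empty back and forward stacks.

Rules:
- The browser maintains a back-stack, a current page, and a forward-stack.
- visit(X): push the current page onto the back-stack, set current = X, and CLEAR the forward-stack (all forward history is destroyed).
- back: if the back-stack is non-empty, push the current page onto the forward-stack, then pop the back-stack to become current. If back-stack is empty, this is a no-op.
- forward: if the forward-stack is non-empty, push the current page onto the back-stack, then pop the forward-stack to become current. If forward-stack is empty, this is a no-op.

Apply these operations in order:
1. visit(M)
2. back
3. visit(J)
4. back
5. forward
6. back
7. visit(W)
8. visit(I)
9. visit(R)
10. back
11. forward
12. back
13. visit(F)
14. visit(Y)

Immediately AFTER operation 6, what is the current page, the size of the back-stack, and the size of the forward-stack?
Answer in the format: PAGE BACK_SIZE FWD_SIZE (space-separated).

After 1 (visit(M)): cur=M back=1 fwd=0
After 2 (back): cur=HOME back=0 fwd=1
After 3 (visit(J)): cur=J back=1 fwd=0
After 4 (back): cur=HOME back=0 fwd=1
After 5 (forward): cur=J back=1 fwd=0
After 6 (back): cur=HOME back=0 fwd=1

HOME 0 1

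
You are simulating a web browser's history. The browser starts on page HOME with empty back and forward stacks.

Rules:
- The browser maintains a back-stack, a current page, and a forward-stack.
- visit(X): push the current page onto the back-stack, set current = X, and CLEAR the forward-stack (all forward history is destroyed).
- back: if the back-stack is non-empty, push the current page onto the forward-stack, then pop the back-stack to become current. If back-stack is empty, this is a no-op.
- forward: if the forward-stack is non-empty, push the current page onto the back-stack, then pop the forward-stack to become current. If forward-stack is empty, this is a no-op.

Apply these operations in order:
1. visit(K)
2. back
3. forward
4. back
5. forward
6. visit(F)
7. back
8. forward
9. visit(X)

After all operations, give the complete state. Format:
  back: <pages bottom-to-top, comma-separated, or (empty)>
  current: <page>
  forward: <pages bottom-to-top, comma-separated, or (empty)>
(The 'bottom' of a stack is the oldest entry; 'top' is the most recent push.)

After 1 (visit(K)): cur=K back=1 fwd=0
After 2 (back): cur=HOME back=0 fwd=1
After 3 (forward): cur=K back=1 fwd=0
After 4 (back): cur=HOME back=0 fwd=1
After 5 (forward): cur=K back=1 fwd=0
After 6 (visit(F)): cur=F back=2 fwd=0
After 7 (back): cur=K back=1 fwd=1
After 8 (forward): cur=F back=2 fwd=0
After 9 (visit(X)): cur=X back=3 fwd=0

Answer: back: HOME,K,F
current: X
forward: (empty)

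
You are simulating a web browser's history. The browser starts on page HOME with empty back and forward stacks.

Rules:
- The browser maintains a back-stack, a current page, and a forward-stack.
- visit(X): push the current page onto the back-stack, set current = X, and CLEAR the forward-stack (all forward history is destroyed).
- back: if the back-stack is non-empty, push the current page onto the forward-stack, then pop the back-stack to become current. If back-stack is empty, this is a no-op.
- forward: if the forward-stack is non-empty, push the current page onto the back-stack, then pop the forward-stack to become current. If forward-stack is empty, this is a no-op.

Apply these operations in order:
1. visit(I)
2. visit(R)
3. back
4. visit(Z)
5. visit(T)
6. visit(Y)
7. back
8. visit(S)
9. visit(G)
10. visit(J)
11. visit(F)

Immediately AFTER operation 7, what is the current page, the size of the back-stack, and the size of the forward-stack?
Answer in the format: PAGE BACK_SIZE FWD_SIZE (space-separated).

After 1 (visit(I)): cur=I back=1 fwd=0
After 2 (visit(R)): cur=R back=2 fwd=0
After 3 (back): cur=I back=1 fwd=1
After 4 (visit(Z)): cur=Z back=2 fwd=0
After 5 (visit(T)): cur=T back=3 fwd=0
After 6 (visit(Y)): cur=Y back=4 fwd=0
After 7 (back): cur=T back=3 fwd=1

T 3 1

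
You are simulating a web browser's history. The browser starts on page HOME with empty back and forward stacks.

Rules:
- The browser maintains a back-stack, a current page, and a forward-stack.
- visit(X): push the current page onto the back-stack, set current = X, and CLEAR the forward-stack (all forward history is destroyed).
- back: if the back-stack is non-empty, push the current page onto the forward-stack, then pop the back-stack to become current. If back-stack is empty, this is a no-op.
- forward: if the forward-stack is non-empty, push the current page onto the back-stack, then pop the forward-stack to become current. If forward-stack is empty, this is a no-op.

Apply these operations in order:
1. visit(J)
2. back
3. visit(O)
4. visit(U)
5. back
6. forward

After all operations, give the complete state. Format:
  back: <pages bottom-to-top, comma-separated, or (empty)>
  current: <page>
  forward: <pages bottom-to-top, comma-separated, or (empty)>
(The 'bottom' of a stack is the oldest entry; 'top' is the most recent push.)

Answer: back: HOME,O
current: U
forward: (empty)

Derivation:
After 1 (visit(J)): cur=J back=1 fwd=0
After 2 (back): cur=HOME back=0 fwd=1
After 3 (visit(O)): cur=O back=1 fwd=0
After 4 (visit(U)): cur=U back=2 fwd=0
After 5 (back): cur=O back=1 fwd=1
After 6 (forward): cur=U back=2 fwd=0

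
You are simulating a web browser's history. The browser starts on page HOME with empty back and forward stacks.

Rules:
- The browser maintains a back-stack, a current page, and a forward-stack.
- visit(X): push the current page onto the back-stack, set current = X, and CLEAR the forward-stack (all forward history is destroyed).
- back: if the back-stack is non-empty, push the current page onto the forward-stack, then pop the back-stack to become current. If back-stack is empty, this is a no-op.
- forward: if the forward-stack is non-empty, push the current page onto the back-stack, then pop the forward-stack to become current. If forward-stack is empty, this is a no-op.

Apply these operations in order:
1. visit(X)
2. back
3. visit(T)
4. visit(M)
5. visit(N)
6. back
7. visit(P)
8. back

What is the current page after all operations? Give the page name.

Answer: M

Derivation:
After 1 (visit(X)): cur=X back=1 fwd=0
After 2 (back): cur=HOME back=0 fwd=1
After 3 (visit(T)): cur=T back=1 fwd=0
After 4 (visit(M)): cur=M back=2 fwd=0
After 5 (visit(N)): cur=N back=3 fwd=0
After 6 (back): cur=M back=2 fwd=1
After 7 (visit(P)): cur=P back=3 fwd=0
After 8 (back): cur=M back=2 fwd=1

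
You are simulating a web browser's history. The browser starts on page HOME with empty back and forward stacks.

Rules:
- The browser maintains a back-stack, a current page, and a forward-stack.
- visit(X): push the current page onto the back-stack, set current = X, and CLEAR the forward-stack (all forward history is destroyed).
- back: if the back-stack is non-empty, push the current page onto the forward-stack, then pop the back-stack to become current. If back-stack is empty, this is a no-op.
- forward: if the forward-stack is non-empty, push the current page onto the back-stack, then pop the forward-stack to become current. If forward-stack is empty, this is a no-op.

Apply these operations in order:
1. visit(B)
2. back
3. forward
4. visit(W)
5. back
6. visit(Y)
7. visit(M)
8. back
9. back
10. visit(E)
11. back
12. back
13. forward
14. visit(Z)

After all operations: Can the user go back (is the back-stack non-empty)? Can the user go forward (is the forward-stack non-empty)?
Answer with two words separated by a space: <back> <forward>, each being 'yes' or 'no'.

Answer: yes no

Derivation:
After 1 (visit(B)): cur=B back=1 fwd=0
After 2 (back): cur=HOME back=0 fwd=1
After 3 (forward): cur=B back=1 fwd=0
After 4 (visit(W)): cur=W back=2 fwd=0
After 5 (back): cur=B back=1 fwd=1
After 6 (visit(Y)): cur=Y back=2 fwd=0
After 7 (visit(M)): cur=M back=3 fwd=0
After 8 (back): cur=Y back=2 fwd=1
After 9 (back): cur=B back=1 fwd=2
After 10 (visit(E)): cur=E back=2 fwd=0
After 11 (back): cur=B back=1 fwd=1
After 12 (back): cur=HOME back=0 fwd=2
After 13 (forward): cur=B back=1 fwd=1
After 14 (visit(Z)): cur=Z back=2 fwd=0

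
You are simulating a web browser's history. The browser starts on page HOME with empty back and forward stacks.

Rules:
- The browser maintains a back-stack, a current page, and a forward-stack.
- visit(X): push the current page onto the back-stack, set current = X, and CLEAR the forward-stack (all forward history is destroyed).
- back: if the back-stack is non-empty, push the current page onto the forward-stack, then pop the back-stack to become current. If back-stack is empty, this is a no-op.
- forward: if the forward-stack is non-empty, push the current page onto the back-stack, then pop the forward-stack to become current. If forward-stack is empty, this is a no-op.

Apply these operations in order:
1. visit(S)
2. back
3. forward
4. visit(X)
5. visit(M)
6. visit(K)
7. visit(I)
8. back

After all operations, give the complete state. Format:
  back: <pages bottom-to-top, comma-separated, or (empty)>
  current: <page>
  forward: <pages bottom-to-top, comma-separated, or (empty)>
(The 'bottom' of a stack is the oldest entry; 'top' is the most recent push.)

After 1 (visit(S)): cur=S back=1 fwd=0
After 2 (back): cur=HOME back=0 fwd=1
After 3 (forward): cur=S back=1 fwd=0
After 4 (visit(X)): cur=X back=2 fwd=0
After 5 (visit(M)): cur=M back=3 fwd=0
After 6 (visit(K)): cur=K back=4 fwd=0
After 7 (visit(I)): cur=I back=5 fwd=0
After 8 (back): cur=K back=4 fwd=1

Answer: back: HOME,S,X,M
current: K
forward: I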